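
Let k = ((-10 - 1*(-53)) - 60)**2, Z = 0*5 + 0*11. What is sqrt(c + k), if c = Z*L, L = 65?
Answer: 17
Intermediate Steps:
Z = 0 (Z = 0 + 0 = 0)
k = 289 (k = ((-10 + 53) - 60)**2 = (43 - 60)**2 = (-17)**2 = 289)
c = 0 (c = 0*65 = 0)
sqrt(c + k) = sqrt(0 + 289) = sqrt(289) = 17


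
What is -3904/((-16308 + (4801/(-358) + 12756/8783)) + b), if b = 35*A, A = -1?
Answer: 12275401856/51425124237 ≈ 0.23870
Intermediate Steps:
b = -35 (b = 35*(-1) = -35)
-3904/((-16308 + (4801/(-358) + 12756/8783)) + b) = -3904/((-16308 + (4801/(-358) + 12756/8783)) - 35) = -3904/((-16308 + (4801*(-1/358) + 12756*(1/8783))) - 35) = -3904/((-16308 + (-4801/358 + 12756/8783)) - 35) = -3904/((-16308 - 37600535/3144314) - 35) = -3904/(-51315073247/3144314 - 35) = -3904/(-51425124237/3144314) = -3904*(-3144314/51425124237) = 12275401856/51425124237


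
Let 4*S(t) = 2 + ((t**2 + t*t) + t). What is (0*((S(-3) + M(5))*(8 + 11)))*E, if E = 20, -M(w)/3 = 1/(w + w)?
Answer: 0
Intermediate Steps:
M(w) = -3/(2*w) (M(w) = -3/(w + w) = -3*1/(2*w) = -3/(2*w))
S(t) = 1/2 + t**2/2 + t/4 (S(t) = (2 + ((t**2 + t*t) + t))/4 = (2 + ((t**2 + t**2) + t))/4 = (2 + (2*t**2 + t))/4 = (2 + (t + 2*t**2))/4 = (2 + t + 2*t**2)/4 = 1/2 + t**2/2 + t/4)
(0*((S(-3) + M(5))*(8 + 11)))*E = (0*(((1/2 + (1/2)*(-3)**2 + (1/4)*(-3)) - 3/2/5)*(8 + 11)))*20 = (0*(((1/2 + (1/2)*9 - 3/4) - 3/2*1/5)*19))*20 = (0*(((1/2 + 9/2 - 3/4) - 3/10)*19))*20 = (0*((17/4 - 3/10)*19))*20 = (0*((79/20)*19))*20 = (0*(1501/20))*20 = 0*20 = 0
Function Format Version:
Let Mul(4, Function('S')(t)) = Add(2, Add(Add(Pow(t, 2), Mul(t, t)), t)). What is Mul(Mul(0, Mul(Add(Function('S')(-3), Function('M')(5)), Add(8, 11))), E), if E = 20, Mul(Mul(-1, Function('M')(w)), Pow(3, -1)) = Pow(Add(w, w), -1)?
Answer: 0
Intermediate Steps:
Function('M')(w) = Mul(Rational(-3, 2), Pow(w, -1)) (Function('M')(w) = Mul(-3, Pow(Add(w, w), -1)) = Mul(-3, Pow(Mul(2, w), -1)) = Mul(-3, Mul(Rational(1, 2), Pow(w, -1))) = Mul(Rational(-3, 2), Pow(w, -1)))
Function('S')(t) = Add(Rational(1, 2), Mul(Rational(1, 2), Pow(t, 2)), Mul(Rational(1, 4), t)) (Function('S')(t) = Mul(Rational(1, 4), Add(2, Add(Add(Pow(t, 2), Mul(t, t)), t))) = Mul(Rational(1, 4), Add(2, Add(Add(Pow(t, 2), Pow(t, 2)), t))) = Mul(Rational(1, 4), Add(2, Add(Mul(2, Pow(t, 2)), t))) = Mul(Rational(1, 4), Add(2, Add(t, Mul(2, Pow(t, 2))))) = Mul(Rational(1, 4), Add(2, t, Mul(2, Pow(t, 2)))) = Add(Rational(1, 2), Mul(Rational(1, 2), Pow(t, 2)), Mul(Rational(1, 4), t)))
Mul(Mul(0, Mul(Add(Function('S')(-3), Function('M')(5)), Add(8, 11))), E) = Mul(Mul(0, Mul(Add(Add(Rational(1, 2), Mul(Rational(1, 2), Pow(-3, 2)), Mul(Rational(1, 4), -3)), Mul(Rational(-3, 2), Pow(5, -1))), Add(8, 11))), 20) = Mul(Mul(0, Mul(Add(Add(Rational(1, 2), Mul(Rational(1, 2), 9), Rational(-3, 4)), Mul(Rational(-3, 2), Rational(1, 5))), 19)), 20) = Mul(Mul(0, Mul(Add(Add(Rational(1, 2), Rational(9, 2), Rational(-3, 4)), Rational(-3, 10)), 19)), 20) = Mul(Mul(0, Mul(Add(Rational(17, 4), Rational(-3, 10)), 19)), 20) = Mul(Mul(0, Mul(Rational(79, 20), 19)), 20) = Mul(Mul(0, Rational(1501, 20)), 20) = Mul(0, 20) = 0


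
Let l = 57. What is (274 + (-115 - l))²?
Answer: 10404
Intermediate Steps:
(274 + (-115 - l))² = (274 + (-115 - 1*57))² = (274 + (-115 - 57))² = (274 - 172)² = 102² = 10404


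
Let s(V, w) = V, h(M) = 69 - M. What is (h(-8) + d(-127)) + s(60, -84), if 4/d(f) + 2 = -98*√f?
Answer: (-135*I + 6713*√127)/(-I + 49*√127) ≈ 137.0 + 0.0036219*I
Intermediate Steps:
d(f) = 4/(-2 - 98*√f)
(h(-8) + d(-127)) + s(60, -84) = ((69 - 1*(-8)) - 2/(1 + 49*√(-127))) + 60 = ((69 + 8) - 2/(1 + 49*(I*√127))) + 60 = (77 - 2/(1 + 49*I*√127)) + 60 = 137 - 2/(1 + 49*I*√127)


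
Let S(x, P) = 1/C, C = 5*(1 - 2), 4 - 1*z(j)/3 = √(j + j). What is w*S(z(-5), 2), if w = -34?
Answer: 34/5 ≈ 6.8000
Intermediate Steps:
z(j) = 12 - 3*√2*√j (z(j) = 12 - 3*√(j + j) = 12 - 3*√2*√j)
C = -5 (C = 5*(-1) = -5)
S(x, P) = -⅕ (S(x, P) = 1/(-5) = -⅕)
w*S(z(-5), 2) = -34*(-⅕) = 34/5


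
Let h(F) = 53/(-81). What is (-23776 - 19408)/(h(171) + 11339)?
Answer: -1748952/459203 ≈ -3.8087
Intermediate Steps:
h(F) = -53/81 (h(F) = 53*(-1/81) = -53/81)
(-23776 - 19408)/(h(171) + 11339) = (-23776 - 19408)/(-53/81 + 11339) = -43184/918406/81 = -43184*81/918406 = -1748952/459203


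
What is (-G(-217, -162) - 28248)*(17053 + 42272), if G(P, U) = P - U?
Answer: -1672549725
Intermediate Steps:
(-G(-217, -162) - 28248)*(17053 + 42272) = (-(-217 - 1*(-162)) - 28248)*(17053 + 42272) = (-(-217 + 162) - 28248)*59325 = (-1*(-55) - 28248)*59325 = (55 - 28248)*59325 = -28193*59325 = -1672549725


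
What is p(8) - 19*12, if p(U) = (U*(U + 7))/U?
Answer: -213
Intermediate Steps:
p(U) = 7 + U (p(U) = (U*(7 + U))/U = 7 + U)
p(8) - 19*12 = (7 + 8) - 19*12 = 15 - 228 = -213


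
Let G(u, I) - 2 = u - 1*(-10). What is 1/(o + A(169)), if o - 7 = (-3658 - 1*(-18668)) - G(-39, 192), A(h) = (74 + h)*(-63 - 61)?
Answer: -1/15088 ≈ -6.6278e-5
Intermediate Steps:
A(h) = -9176 - 124*h (A(h) = (74 + h)*(-124) = -9176 - 124*h)
G(u, I) = 12 + u (G(u, I) = 2 + (u - 1*(-10)) = 2 + (u + 10) = 2 + (10 + u) = 12 + u)
o = 15044 (o = 7 + ((-3658 - 1*(-18668)) - (12 - 39)) = 7 + ((-3658 + 18668) - 1*(-27)) = 7 + (15010 + 27) = 7 + 15037 = 15044)
1/(o + A(169)) = 1/(15044 + (-9176 - 124*169)) = 1/(15044 + (-9176 - 20956)) = 1/(15044 - 30132) = 1/(-15088) = -1/15088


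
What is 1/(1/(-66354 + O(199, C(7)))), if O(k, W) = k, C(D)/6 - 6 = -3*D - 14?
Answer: -66155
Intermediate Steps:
C(D) = -48 - 18*D (C(D) = 36 + 6*(-3*D - 14) = 36 + 6*(-14 - 3*D) = 36 + (-84 - 18*D) = -48 - 18*D)
1/(1/(-66354 + O(199, C(7)))) = 1/(1/(-66354 + 199)) = 1/(1/(-66155)) = 1/(-1/66155) = -66155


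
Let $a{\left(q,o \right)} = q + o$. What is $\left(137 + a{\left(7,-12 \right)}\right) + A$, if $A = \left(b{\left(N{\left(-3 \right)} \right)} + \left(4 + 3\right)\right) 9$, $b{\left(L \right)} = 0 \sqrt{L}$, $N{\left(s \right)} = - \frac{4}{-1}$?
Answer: $195$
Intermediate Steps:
$a{\left(q,o \right)} = o + q$
$N{\left(s \right)} = 4$ ($N{\left(s \right)} = \left(-4\right) \left(-1\right) = 4$)
$b{\left(L \right)} = 0$
$A = 63$ ($A = \left(0 + \left(4 + 3\right)\right) 9 = \left(0 + 7\right) 9 = 7 \cdot 9 = 63$)
$\left(137 + a{\left(7,-12 \right)}\right) + A = \left(137 + \left(-12 + 7\right)\right) + 63 = \left(137 - 5\right) + 63 = 132 + 63 = 195$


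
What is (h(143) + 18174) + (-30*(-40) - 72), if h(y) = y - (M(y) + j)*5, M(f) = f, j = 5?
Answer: 18705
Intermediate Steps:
h(y) = -25 - 4*y (h(y) = y - (y + 5)*5 = y - (5 + y)*5 = y - (25 + 5*y) = y + (-25 - 5*y) = -25 - 4*y)
(h(143) + 18174) + (-30*(-40) - 72) = ((-25 - 4*143) + 18174) + (-30*(-40) - 72) = ((-25 - 572) + 18174) + (1200 - 72) = (-597 + 18174) + 1128 = 17577 + 1128 = 18705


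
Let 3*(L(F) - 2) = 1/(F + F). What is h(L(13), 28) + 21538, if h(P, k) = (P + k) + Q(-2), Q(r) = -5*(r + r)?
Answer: 1683865/78 ≈ 21588.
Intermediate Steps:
L(F) = 2 + 1/(6*F) (L(F) = 2 + 1/(3*(F + F)) = 2 + 1/(3*((2*F))) = 2 + (1/(2*F))/3 = 2 + 1/(6*F))
Q(r) = -10*r
h(P, k) = 20 + P + k (h(P, k) = (P + k) - 10*(-2) = (P + k) + 20 = 20 + P + k)
h(L(13), 28) + 21538 = (20 + (2 + (⅙)/13) + 28) + 21538 = (20 + (2 + (⅙)*(1/13)) + 28) + 21538 = (20 + (2 + 1/78) + 28) + 21538 = (20 + 157/78 + 28) + 21538 = 3901/78 + 21538 = 1683865/78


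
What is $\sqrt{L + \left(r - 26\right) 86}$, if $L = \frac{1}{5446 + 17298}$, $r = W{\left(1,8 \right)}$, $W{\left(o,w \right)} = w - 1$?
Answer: $\frac{i \sqrt{211312769770}}{11372} \approx 40.423 i$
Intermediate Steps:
$W{\left(o,w \right)} = -1 + w$
$r = 7$ ($r = -1 + 8 = 7$)
$L = \frac{1}{22744} \approx 4.3968 \cdot 10^{-5}$
$\sqrt{L + \left(r - 26\right) 86} = \sqrt{\frac{1}{22744} + \left(7 - 26\right) 86} = \sqrt{\frac{1}{22744} - 1634} = \sqrt{- \frac{37163695}{22744}} = \frac{i \sqrt{211312769770}}{11372}$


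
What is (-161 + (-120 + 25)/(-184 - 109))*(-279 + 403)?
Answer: -5837672/293 ≈ -19924.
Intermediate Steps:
(-161 + (-120 + 25)/(-184 - 109))*(-279 + 403) = (-161 - 95/(-293))*124 = (-161 - 95*(-1/293))*124 = (-161 + 95/293)*124 = -47078/293*124 = -5837672/293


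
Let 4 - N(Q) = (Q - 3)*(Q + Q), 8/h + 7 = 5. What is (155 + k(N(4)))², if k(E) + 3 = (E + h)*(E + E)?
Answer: 46656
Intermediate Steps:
h = -4 (h = 8/(-7 + 5) = 8/(-2) = 8*(-½) = -4)
N(Q) = 4 - 2*Q*(-3 + Q) (N(Q) = 4 - (Q - 3)*(Q + Q) = 4 - (-3 + Q)*2*Q = 4 - 2*Q*(-3 + Q))
k(E) = -3 + 2*E*(-4 + E) (k(E) = -3 + (E - 4)*(E + E) = -3 + (-4 + E)*(2*E) = -3 + 2*E*(-4 + E))
(155 + k(N(4)))² = (155 + (-3 - 8*(4 - 2*4² + 6*4) + 2*(4 - 2*4² + 6*4)²))² = (155 + (-3 - 8*(4 - 2*16 + 24) + 2*(4 - 2*16 + 24)²))² = (155 + (-3 - 8*(4 - 32 + 24) + 2*(4 - 32 + 24)²))² = (155 + (-3 - 8*(-4) + 2*(-4)²))² = (155 + (-3 + 32 + 2*16))² = (155 + (-3 + 32 + 32))² = (155 + 61)² = 216² = 46656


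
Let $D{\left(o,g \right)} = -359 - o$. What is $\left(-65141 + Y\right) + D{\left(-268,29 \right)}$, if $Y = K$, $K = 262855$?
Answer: $197623$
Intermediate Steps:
$Y = 262855$
$\left(-65141 + Y\right) + D{\left(-268,29 \right)} = \left(-65141 + 262855\right) - 91 = 197714 + \left(-359 + 268\right) = 197714 - 91 = 197623$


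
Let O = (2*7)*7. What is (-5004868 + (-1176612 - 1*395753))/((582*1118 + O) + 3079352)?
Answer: -6577233/3730126 ≈ -1.7633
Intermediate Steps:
O = 98 (O = 14*7 = 98)
(-5004868 + (-1176612 - 1*395753))/((582*1118 + O) + 3079352) = (-5004868 + (-1176612 - 1*395753))/((582*1118 + 98) + 3079352) = (-5004868 + (-1176612 - 395753))/((650676 + 98) + 3079352) = (-5004868 - 1572365)/(650774 + 3079352) = -6577233/3730126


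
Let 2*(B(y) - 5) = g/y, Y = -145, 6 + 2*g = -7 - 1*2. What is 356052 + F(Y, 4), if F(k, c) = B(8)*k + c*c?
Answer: 11373151/32 ≈ 3.5541e+5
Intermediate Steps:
g = -15/2 (g = -3 + (-7 - 1*2)/2 = -3 + (-7 - 2)/2 = -3 + (1/2)*(-9) = -3 - 9/2 = -15/2 ≈ -7.5000)
B(y) = 5 - 15/(4*y) (B(y) = 5 + (-15/(2*y))/2 = 5 - 15/(4*y))
F(k, c) = c**2 + 145*k/32 (F(k, c) = (5 - 15/4/8)*k + c*c = (5 - 15/4*1/8)*k + c**2 = (5 - 15/32)*k + c**2 = 145*k/32 + c**2 = c**2 + 145*k/32)
356052 + F(Y, 4) = 356052 + (4**2 + (145/32)*(-145)) = 356052 + (16 - 21025/32) = 356052 - 20513/32 = 11373151/32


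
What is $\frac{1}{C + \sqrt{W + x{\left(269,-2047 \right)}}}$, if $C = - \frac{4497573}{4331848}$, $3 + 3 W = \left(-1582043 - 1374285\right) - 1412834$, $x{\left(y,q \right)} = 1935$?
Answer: $- \frac{58448407814712}{81878105706981660427} - \frac{75059628380416 i \sqrt{818130}}{81878105706981660427} \approx -7.1385 \cdot 10^{-7} - 0.00082918 i$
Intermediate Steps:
$W = - \frac{4369165}{3}$ ($W = -1 + \frac{\left(-1582043 - 1374285\right) - 1412834}{3} = -1 + \frac{-2956328 - 1412834}{3} = -1 + \frac{1}{3} \left(-4369162\right) = -1 - \frac{4369162}{3} = - \frac{4369165}{3} \approx -1.4564 \cdot 10^{6}$)
$C = - \frac{4497573}{4331848}$ ($C = \left(-4497573\right) \frac{1}{4331848} = - \frac{4497573}{4331848} \approx -1.0383$)
$\frac{1}{C + \sqrt{W + x{\left(269,-2047 \right)}}} = \frac{1}{- \frac{4497573}{4331848} + \sqrt{- \frac{4369165}{3} + 1935}} = \frac{1}{- \frac{4497573}{4331848} + \sqrt{- \frac{4363360}{3}}} = \frac{1}{- \frac{4497573}{4331848} + \frac{4 i \sqrt{818130}}{3}}$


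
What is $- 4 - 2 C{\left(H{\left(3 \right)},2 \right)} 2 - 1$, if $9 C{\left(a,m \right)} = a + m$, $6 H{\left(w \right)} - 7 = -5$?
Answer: $\frac{85}{27} \approx 3.1481$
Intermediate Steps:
$H{\left(w \right)} = \frac{1}{3}$ ($H{\left(w \right)} = \frac{7}{6} + \frac{1}{6} \left(-5\right) = \frac{7}{6} - \frac{5}{6} = \frac{1}{3}$)
$C{\left(a,m \right)} = \frac{a}{9} + \frac{m}{9}$ ($C{\left(a,m \right)} = \frac{a + m}{9} = \frac{a}{9} + \frac{m}{9}$)
$- 4 - 2 C{\left(H{\left(3 \right)},2 \right)} 2 - 1 = - 4 - 2 \left(\frac{1}{9} \cdot \frac{1}{3} + \frac{1}{9} \cdot 2\right) 2 - 1 = - 4 - 2 \left(\frac{1}{27} + \frac{2}{9}\right) 2 - 1 = - 4 \left(-2\right) \frac{7}{27} \cdot 2 - 1 = - 4 \left(\left(- \frac{14}{27}\right) 2\right) - 1 = \left(-4\right) \left(- \frac{28}{27}\right) - 1 = \frac{112}{27} - 1 = \frac{85}{27}$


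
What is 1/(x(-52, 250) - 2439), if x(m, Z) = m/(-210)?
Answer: -105/256069 ≈ -0.00041005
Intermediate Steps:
x(m, Z) = -m/210 (x(m, Z) = m*(-1/210) = -m/210)
1/(x(-52, 250) - 2439) = 1/(-1/210*(-52) - 2439) = 1/(26/105 - 2439) = 1/(-256069/105) = -105/256069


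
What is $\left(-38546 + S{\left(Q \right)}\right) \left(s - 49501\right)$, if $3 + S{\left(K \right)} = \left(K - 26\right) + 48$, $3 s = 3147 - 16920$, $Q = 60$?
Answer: $2080756964$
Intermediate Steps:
$s = -4591$ ($s = \frac{3147 - 16920}{3} = \frac{1}{3} \left(-13773\right) = -4591$)
$S{\left(K \right)} = 19 + K$ ($S{\left(K \right)} = -3 + \left(\left(K - 26\right) + 48\right) = -3 + \left(\left(-26 + K\right) + 48\right) = -3 + \left(22 + K\right) = 19 + K$)
$\left(-38546 + S{\left(Q \right)}\right) \left(s - 49501\right) = \left(-38546 + \left(19 + 60\right)\right) \left(-4591 - 49501\right) = \left(-38546 + 79\right) \left(-54092\right) = \left(-38467\right) \left(-54092\right) = 2080756964$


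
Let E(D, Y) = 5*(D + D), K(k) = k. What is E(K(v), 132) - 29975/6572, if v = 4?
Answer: 232905/6572 ≈ 35.439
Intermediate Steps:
E(D, Y) = 10*D (E(D, Y) = 5*(2*D) = 10*D)
E(K(v), 132) - 29975/6572 = 10*4 - 29975/6572 = 40 - 29975*1/6572 = 40 - 29975/6572 = 232905/6572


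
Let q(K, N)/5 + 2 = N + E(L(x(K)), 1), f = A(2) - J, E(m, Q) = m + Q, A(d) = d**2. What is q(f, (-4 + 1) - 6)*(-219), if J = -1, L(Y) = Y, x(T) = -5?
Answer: 16425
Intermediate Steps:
E(m, Q) = Q + m
f = 5 (f = 2**2 - 1*(-1) = 4 + 1 = 5)
q(K, N) = -30 + 5*N (q(K, N) = -10 + 5*(N + (1 - 5)) = -10 + 5*(N - 4) = -10 + 5*(-4 + N) = -10 + (-20 + 5*N) = -30 + 5*N)
q(f, (-4 + 1) - 6)*(-219) = (-30 + 5*((-4 + 1) - 6))*(-219) = (-30 + 5*(-3 - 6))*(-219) = (-30 + 5*(-9))*(-219) = (-30 - 45)*(-219) = -75*(-219) = 16425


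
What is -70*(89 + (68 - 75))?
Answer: -5740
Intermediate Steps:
-70*(89 + (68 - 75)) = -70*(89 - 7) = -70*82 = -5740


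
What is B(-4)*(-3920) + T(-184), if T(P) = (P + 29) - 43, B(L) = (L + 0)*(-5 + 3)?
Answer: -31558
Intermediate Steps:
B(L) = -2*L (B(L) = L*(-2) = -2*L)
T(P) = -14 + P (T(P) = (29 + P) - 43 = -14 + P)
B(-4)*(-3920) + T(-184) = -2*(-4)*(-3920) + (-14 - 184) = 8*(-3920) - 198 = -31360 - 198 = -31558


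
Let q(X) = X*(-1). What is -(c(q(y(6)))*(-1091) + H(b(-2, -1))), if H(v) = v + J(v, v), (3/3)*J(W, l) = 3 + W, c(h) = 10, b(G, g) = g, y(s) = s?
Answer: 10909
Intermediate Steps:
q(X) = -X
J(W, l) = 3 + W
H(v) = 3 + 2*v (H(v) = v + (3 + v) = 3 + 2*v)
-(c(q(y(6)))*(-1091) + H(b(-2, -1))) = -(10*(-1091) + (3 + 2*(-1))) = -(-10910 + (3 - 2)) = -(-10910 + 1) = -1*(-10909) = 10909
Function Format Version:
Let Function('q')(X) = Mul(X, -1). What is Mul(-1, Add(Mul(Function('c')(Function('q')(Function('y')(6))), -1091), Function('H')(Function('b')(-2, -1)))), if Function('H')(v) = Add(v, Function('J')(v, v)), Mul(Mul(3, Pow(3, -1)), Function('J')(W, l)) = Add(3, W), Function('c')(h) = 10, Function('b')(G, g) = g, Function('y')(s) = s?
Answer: 10909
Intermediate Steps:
Function('q')(X) = Mul(-1, X)
Function('J')(W, l) = Add(3, W)
Function('H')(v) = Add(3, Mul(2, v)) (Function('H')(v) = Add(v, Add(3, v)) = Add(3, Mul(2, v)))
Mul(-1, Add(Mul(Function('c')(Function('q')(Function('y')(6))), -1091), Function('H')(Function('b')(-2, -1)))) = Mul(-1, Add(Mul(10, -1091), Add(3, Mul(2, -1)))) = Mul(-1, Add(-10910, Add(3, -2))) = Mul(-1, Add(-10910, 1)) = Mul(-1, -10909) = 10909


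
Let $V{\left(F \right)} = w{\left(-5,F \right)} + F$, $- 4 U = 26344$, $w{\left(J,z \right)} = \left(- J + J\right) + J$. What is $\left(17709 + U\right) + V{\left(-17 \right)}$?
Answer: $11101$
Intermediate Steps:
$w{\left(J,z \right)} = J$ ($w{\left(J,z \right)} = 0 + J = J$)
$U = -6586$ ($U = \left(- \frac{1}{4}\right) 26344 = -6586$)
$V{\left(F \right)} = -5 + F$
$\left(17709 + U\right) + V{\left(-17 \right)} = \left(17709 - 6586\right) - 22 = 11123 - 22 = 11101$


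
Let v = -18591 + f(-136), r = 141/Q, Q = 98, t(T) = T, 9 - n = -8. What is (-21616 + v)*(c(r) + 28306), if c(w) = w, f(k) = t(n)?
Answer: -55746122255/49 ≈ -1.1377e+9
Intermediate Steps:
n = 17 (n = 9 - 1*(-8) = 9 + 8 = 17)
f(k) = 17
r = 141/98 ≈ 1.4388
v = -18574 (v = -18591 + 17 = -18574)
(-21616 + v)*(c(r) + 28306) = (-21616 - 18574)*(141/98 + 28306) = -40190*2774129/98 = -55746122255/49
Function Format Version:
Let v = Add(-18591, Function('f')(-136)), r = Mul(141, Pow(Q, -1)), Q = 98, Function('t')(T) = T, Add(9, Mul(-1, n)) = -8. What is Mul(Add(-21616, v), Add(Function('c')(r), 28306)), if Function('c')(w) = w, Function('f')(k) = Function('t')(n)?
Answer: Rational(-55746122255, 49) ≈ -1.1377e+9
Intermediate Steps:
n = 17 (n = Add(9, Mul(-1, -8)) = Add(9, 8) = 17)
Function('f')(k) = 17
r = Rational(141, 98) (r = Mul(141, Pow(98, -1)) = Mul(141, Rational(1, 98)) = Rational(141, 98) ≈ 1.4388)
v = -18574 (v = Add(-18591, 17) = -18574)
Mul(Add(-21616, v), Add(Function('c')(r), 28306)) = Mul(Add(-21616, -18574), Add(Rational(141, 98), 28306)) = Mul(-40190, Rational(2774129, 98)) = Rational(-55746122255, 49)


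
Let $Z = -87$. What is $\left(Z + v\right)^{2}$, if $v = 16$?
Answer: $5041$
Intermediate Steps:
$\left(Z + v\right)^{2} = \left(-87 + 16\right)^{2} = \left(-71\right)^{2} = 5041$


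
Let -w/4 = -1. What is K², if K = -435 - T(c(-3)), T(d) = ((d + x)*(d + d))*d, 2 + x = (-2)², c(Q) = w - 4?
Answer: 189225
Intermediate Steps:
w = 4 (w = -4*(-1) = 4)
c(Q) = 0 (c(Q) = 4 - 4 = 0)
x = 2 (x = -2 + (-2)² = -2 + 4 = 2)
T(d) = 2*d²*(2 + d) (T(d) = ((d + 2)*(d + d))*d = ((2 + d)*(2*d))*d = (2*d*(2 + d))*d = 2*d²*(2 + d))
K = -435 (K = -435 - 2*0²*(2 + 0) = -435 - 2*0*2 = -435 - 1*0 = -435 + 0 = -435)
K² = (-435)² = 189225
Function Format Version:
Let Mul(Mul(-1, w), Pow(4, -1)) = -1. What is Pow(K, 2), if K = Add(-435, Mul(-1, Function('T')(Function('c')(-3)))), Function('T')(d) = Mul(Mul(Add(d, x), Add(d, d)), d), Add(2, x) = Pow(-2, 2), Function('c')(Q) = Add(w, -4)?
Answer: 189225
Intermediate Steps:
w = 4 (w = Mul(-4, -1) = 4)
Function('c')(Q) = 0 (Function('c')(Q) = Add(4, -4) = 0)
x = 2 (x = Add(-2, Pow(-2, 2)) = Add(-2, 4) = 2)
Function('T')(d) = Mul(2, Pow(d, 2), Add(2, d)) (Function('T')(d) = Mul(Mul(Add(d, 2), Add(d, d)), d) = Mul(Mul(Add(2, d), Mul(2, d)), d) = Mul(Mul(2, d, Add(2, d)), d) = Mul(2, Pow(d, 2), Add(2, d)))
K = -435 (K = Add(-435, Mul(-1, Mul(2, Pow(0, 2), Add(2, 0)))) = Add(-435, Mul(-1, Mul(2, 0, 2))) = Add(-435, Mul(-1, 0)) = Add(-435, 0) = -435)
Pow(K, 2) = Pow(-435, 2) = 189225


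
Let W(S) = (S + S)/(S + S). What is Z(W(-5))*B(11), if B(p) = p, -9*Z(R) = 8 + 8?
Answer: -176/9 ≈ -19.556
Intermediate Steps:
W(S) = 1 (W(S) = (2*S)/((2*S)) = (2*S)*(1/(2*S)) = 1)
Z(R) = -16/9 (Z(R) = -(8 + 8)/9 = -1/9*16 = -16/9)
Z(W(-5))*B(11) = -16/9*11 = -176/9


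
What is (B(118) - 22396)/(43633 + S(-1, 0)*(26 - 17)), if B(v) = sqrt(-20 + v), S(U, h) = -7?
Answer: -11198/21785 + 7*sqrt(2)/43570 ≈ -0.51380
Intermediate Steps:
(B(118) - 22396)/(43633 + S(-1, 0)*(26 - 17)) = (sqrt(-20 + 118) - 22396)/(43633 - 7*(26 - 17)) = (sqrt(98) - 22396)/(43633 - 7*9) = (7*sqrt(2) - 22396)/(43633 - 63) = (-22396 + 7*sqrt(2))/43570 = (-22396 + 7*sqrt(2))*(1/43570) = -11198/21785 + 7*sqrt(2)/43570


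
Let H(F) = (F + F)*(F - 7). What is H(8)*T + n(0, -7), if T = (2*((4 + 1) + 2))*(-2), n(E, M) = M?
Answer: -455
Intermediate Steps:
H(F) = 2*F*(-7 + F) (H(F) = (2*F)*(-7 + F) = 2*F*(-7 + F))
T = -28 (T = (2*(5 + 2))*(-2) = (2*7)*(-2) = 14*(-2) = -28)
H(8)*T + n(0, -7) = (2*8*(-7 + 8))*(-28) - 7 = (2*8*1)*(-28) - 7 = 16*(-28) - 7 = -448 - 7 = -455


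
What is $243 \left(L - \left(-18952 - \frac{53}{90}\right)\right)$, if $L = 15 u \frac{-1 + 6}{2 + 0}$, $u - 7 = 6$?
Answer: $\frac{23619708}{5} \approx 4.7239 \cdot 10^{6}$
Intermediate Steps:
$u = 13$ ($u = 7 + 6 = 13$)
$L = \frac{975}{2}$ ($L = 15 \cdot 13 \frac{-1 + 6}{2 + 0} = 15 \cdot 13 \cdot \frac{5}{2} = 15 \cdot \frac{65}{2} = \frac{975}{2} \approx 487.5$)
$243 \left(L - \left(-18952 - \frac{53}{90}\right)\right) = 243 \left(\frac{975}{2} - \left(-18952 - \frac{53}{90}\right)\right) = 243 \left(\frac{975}{2} - \left(- \frac{53}{90} + \frac{103}{- \frac{1}{184}}\right)\right) = 243 \left(\frac{975}{2} + \left(\left(-103\right) \left(-184\right) + \frac{53}{90}\right)\right) = 243 \left(\frac{975}{2} + \left(18952 + \frac{53}{90}\right)\right) = 243 \left(\frac{975}{2} + \frac{1705733}{90}\right) = 243 \cdot \frac{874804}{45} = \frac{23619708}{5}$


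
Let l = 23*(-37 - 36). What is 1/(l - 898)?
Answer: -1/2577 ≈ -0.00038805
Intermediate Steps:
l = -1679 (l = 23*(-73) = -1679)
1/(l - 898) = 1/(-1679 - 898) = 1/(-2577) = -1/2577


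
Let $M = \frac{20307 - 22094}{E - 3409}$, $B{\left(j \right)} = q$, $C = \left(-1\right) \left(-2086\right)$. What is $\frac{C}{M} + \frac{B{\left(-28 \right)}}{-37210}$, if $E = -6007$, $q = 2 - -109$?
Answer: $\frac{730870286603}{66494270} \approx 10991.0$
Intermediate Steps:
$q = 111$ ($q = 2 + 109 = 111$)
$C = 2086$
$B{\left(j \right)} = 111$
$M = \frac{1787}{9416}$ ($M = \frac{20307 - 22094}{-6007 - 3409} = - \frac{1787}{-9416} = \left(-1787\right) \left(- \frac{1}{9416}\right) = \frac{1787}{9416} \approx 0.18978$)
$\frac{C}{M} + \frac{B{\left(-28 \right)}}{-37210} = \frac{2086}{\frac{1787}{9416}} + \frac{111}{-37210} = 2086 \cdot \frac{9416}{1787} + 111 \left(- \frac{1}{37210}\right) = \frac{19641776}{1787} - \frac{111}{37210} = \frac{730870286603}{66494270}$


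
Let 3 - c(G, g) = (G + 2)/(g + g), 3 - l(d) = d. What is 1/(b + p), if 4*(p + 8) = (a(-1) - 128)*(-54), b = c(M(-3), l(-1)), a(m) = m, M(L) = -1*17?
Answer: 8/13907 ≈ 0.00057525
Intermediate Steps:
M(L) = -17
l(d) = 3 - d
c(G, g) = 3 - (2 + G)/(2*g) (c(G, g) = 3 - (G + 2)/(g + g) = 3 - (2 + G)/(2*g))
b = 39/8 (b = (-2 - 1*(-17) + 6*(3 - 1*(-1)))/(2*(3 - 1*(-1))) = (-2 + 17 + 6*(3 + 1))/(2*(3 + 1)) = (½)*(-2 + 17 + 6*4)/4 = (½)*(¼)*(-2 + 17 + 24) = (½)*(¼)*39 = 39/8 ≈ 4.8750)
p = 3467/2 (p = -8 + ((-1 - 128)*(-54))/4 = -8 + (-129*(-54))/4 = -8 + (¼)*6966 = -8 + 3483/2 = 3467/2 ≈ 1733.5)
1/(b + p) = 1/(39/8 + 3467/2) = 1/(13907/8) = 8/13907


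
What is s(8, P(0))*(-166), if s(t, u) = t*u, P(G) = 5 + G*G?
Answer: -6640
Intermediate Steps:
P(G) = 5 + G**2
s(8, P(0))*(-166) = (8*(5 + 0**2))*(-166) = (8*(5 + 0))*(-166) = (8*5)*(-166) = 40*(-166) = -6640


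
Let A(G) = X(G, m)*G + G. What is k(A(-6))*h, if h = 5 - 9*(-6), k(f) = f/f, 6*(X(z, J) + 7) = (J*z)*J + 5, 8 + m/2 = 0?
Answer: 59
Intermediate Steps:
m = -16 (m = -16 + 2*0 = -16 + 0 = -16)
X(z, J) = -37/6 + z*J²/6 (X(z, J) = -7 + ((J*z)*J + 5)/6 = -7 + (z*J² + 5)/6 = -7 + (5 + z*J²)/6 = -7 + (⅚ + z*J²/6) = -37/6 + z*J²/6)
A(G) = G + G*(-37/6 + 128*G/3) (A(G) = (-37/6 + (⅙)*G*(-16)²)*G + G = (-37/6 + (⅙)*G*256)*G + G = (-37/6 + 128*G/3)*G + G = G*(-37/6 + 128*G/3) + G = G + G*(-37/6 + 128*G/3))
k(f) = 1
h = 59 (h = 5 + 54 = 59)
k(A(-6))*h = 1*59 = 59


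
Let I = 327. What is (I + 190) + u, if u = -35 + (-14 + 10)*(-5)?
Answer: 502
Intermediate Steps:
u = -15 (u = -35 - 4*(-5) = -35 + 20 = -15)
(I + 190) + u = (327 + 190) - 15 = 517 - 15 = 502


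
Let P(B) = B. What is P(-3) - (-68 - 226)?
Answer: 291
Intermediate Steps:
P(-3) - (-68 - 226) = -3 - (-68 - 226) = -3 - 1*(-294) = -3 + 294 = 291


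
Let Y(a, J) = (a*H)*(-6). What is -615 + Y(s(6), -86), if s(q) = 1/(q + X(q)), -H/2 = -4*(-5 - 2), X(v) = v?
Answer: -587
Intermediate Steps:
H = -56 (H = -(-8)*(-5 - 2) = -(-8)*(-7) = -2*28 = -56)
s(q) = 1/(2*q) (s(q) = 1/(q + q) = 1/(2*q))
Y(a, J) = 336*a (Y(a, J) = (a*(-56))*(-6) = -56*a*(-6) = 336*a)
-615 + Y(s(6), -86) = -615 + 336*((½)/6) = -615 + 336*((½)*(⅙)) = -615 + 336*(1/12) = -615 + 28 = -587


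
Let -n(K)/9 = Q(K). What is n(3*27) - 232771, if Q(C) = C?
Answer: -233500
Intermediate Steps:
n(K) = -9*K
n(3*27) - 232771 = -27*27 - 232771 = -9*81 - 232771 = -729 - 232771 = -233500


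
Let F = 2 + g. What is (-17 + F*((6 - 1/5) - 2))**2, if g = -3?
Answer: 10816/25 ≈ 432.64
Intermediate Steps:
F = -1 (F = 2 - 3 = -1)
(-17 + F*((6 - 1/5) - 2))**2 = (-17 - ((6 - 1/5) - 2))**2 = (-17 - (29/5 - 2))**2 = (-17 - 1*19/5)**2 = (-17 - 19/5)**2 = (-104/5)**2 = 10816/25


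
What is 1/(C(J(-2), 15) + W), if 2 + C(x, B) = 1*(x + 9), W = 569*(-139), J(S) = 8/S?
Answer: -1/79088 ≈ -1.2644e-5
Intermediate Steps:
W = -79091
C(x, B) = 7 + x (C(x, B) = -2 + 1*(x + 9) = -2 + 1*(9 + x) = -2 + (9 + x) = 7 + x)
1/(C(J(-2), 15) + W) = 1/((7 + 8/(-2)) - 79091) = 1/((7 + 8*(-½)) - 79091) = 1/((7 - 4) - 79091) = 1/(3 - 79091) = 1/(-79088) = -1/79088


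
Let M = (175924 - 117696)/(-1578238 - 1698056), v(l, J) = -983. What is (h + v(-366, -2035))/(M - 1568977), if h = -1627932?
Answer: 2668402220505/2570214994733 ≈ 1.0382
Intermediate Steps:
M = -29114/1638147 (M = 58228/(-3276294) = 58228*(-1/3276294) = -29114/1638147 ≈ -0.017773)
(h + v(-366, -2035))/(M - 1568977) = (-1627932 - 983)/(-29114/1638147 - 1568977) = -1628915/(-2570214994733/1638147) = -1628915*(-1638147/2570214994733) = 2668402220505/2570214994733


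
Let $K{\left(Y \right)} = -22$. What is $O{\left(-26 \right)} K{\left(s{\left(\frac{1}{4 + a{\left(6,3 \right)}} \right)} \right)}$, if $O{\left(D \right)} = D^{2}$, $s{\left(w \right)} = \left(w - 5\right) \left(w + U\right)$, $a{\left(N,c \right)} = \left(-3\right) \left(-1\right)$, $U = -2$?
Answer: $-14872$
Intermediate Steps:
$a{\left(N,c \right)} = 3$
$s{\left(w \right)} = \left(-5 + w\right) \left(-2 + w\right)$ ($s{\left(w \right)} = \left(w - 5\right) \left(w - 2\right) = \left(-5 + w\right) \left(-2 + w\right)$)
$O{\left(-26 \right)} K{\left(s{\left(\frac{1}{4 + a{\left(6,3 \right)}} \right)} \right)} = \left(-26\right)^{2} \left(-22\right) = 676 \left(-22\right) = -14872$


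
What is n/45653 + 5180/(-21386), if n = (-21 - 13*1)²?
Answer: -2861626/13193717 ≈ -0.21689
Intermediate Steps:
n = 1156 (n = (-21 - 13)² = (-34)² = 1156)
n/45653 + 5180/(-21386) = 1156/45653 + 5180/(-21386) = 1156*(1/45653) + 5180*(-1/21386) = 1156/45653 - 70/289 = -2861626/13193717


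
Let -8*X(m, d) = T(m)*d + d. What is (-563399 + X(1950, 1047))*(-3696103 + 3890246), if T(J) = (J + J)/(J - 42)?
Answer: -11602475502789/106 ≈ -1.0946e+11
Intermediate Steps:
T(J) = 2*J/(-42 + J) (T(J) = (2*J)/(-42 + J) = 2*J/(-42 + J))
X(m, d) = -d/8 - d*m/(4*(-42 + m)) (X(m, d) = -((2*m/(-42 + m))*d + d)/8 = -(2*d*m/(-42 + m) + d)/8 = -(d + 2*d*m/(-42 + m))/8 = -d/8 - d*m/(4*(-42 + m)))
(-563399 + X(1950, 1047))*(-3696103 + 3890246) = (-563399 + (3/8)*1047*(14 - 1*1950)/(-42 + 1950))*(-3696103 + 3890246) = (-563399 + (3/8)*1047*(14 - 1950)/1908)*194143 = (-563399 + (3/8)*1047*(1/1908)*(-1936))*194143 = (-563399 - 42229/106)*194143 = -59762523/106*194143 = -11602475502789/106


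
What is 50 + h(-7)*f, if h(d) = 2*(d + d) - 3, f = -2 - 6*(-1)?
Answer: -74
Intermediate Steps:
f = 4 (f = -2 + 6 = 4)
h(d) = -3 + 4*d (h(d) = 2*(2*d) - 3 = 4*d - 3 = -3 + 4*d)
50 + h(-7)*f = 50 + (-3 + 4*(-7))*4 = 50 + (-3 - 28)*4 = 50 - 31*4 = 50 - 124 = -74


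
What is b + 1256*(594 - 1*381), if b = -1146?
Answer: 266382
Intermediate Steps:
b + 1256*(594 - 1*381) = -1146 + 1256*(594 - 1*381) = -1146 + 1256*(594 - 381) = -1146 + 1256*213 = -1146 + 267528 = 266382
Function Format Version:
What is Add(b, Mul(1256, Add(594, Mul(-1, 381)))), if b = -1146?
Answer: 266382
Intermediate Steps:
Add(b, Mul(1256, Add(594, Mul(-1, 381)))) = Add(-1146, Mul(1256, Add(594, Mul(-1, 381)))) = Add(-1146, Mul(1256, Add(594, -381))) = Add(-1146, Mul(1256, 213)) = Add(-1146, 267528) = 266382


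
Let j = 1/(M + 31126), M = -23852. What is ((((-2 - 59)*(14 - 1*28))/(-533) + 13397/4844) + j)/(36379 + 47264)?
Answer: 10926202451/785424140942532 ≈ 1.3911e-5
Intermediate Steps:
j = 1/7274 (j = 1/(-23852 + 31126) = 1/7274 ≈ 0.00013748)
((((-2 - 59)*(14 - 1*28))/(-533) + 13397/4844) + j)/(36379 + 47264) = ((((-2 - 59)*(14 - 1*28))/(-533) + 13397/4844) + 1/7274)/(36379 + 47264) = ((-61*(14 - 28)*(-1/533) + 13397*(1/4844)) + 1/7274)/83643 = ((-61*(-14)*(-1/533) + 13397/4844) + 1/7274)*(1/83643) = ((854*(-1/533) + 13397/4844) + 1/7274)*(1/83643) = ((-854/533 + 13397/4844) + 1/7274)*(1/83643) = (3003825/2581852 + 1/7274)*(1/83643) = (10926202451/9390195724)*(1/83643) = 10926202451/785424140942532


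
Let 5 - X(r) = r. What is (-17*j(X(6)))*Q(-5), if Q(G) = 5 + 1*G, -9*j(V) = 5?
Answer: 0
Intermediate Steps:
X(r) = 5 - r
j(V) = -5/9 (j(V) = -⅑*5 = -5/9)
Q(G) = 5 + G
(-17*j(X(6)))*Q(-5) = (-17*(-5/9))*(5 - 5) = (85/9)*0 = 0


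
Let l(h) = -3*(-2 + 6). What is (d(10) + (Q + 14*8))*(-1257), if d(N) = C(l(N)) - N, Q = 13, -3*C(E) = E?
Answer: -149583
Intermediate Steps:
l(h) = -12 (l(h) = -3*4 = -12)
C(E) = -E/3
d(N) = 4 - N (d(N) = -⅓*(-12) - N = 4 - N)
(d(10) + (Q + 14*8))*(-1257) = ((4 - 1*10) + (13 + 14*8))*(-1257) = ((4 - 10) + (13 + 112))*(-1257) = (-6 + 125)*(-1257) = 119*(-1257) = -149583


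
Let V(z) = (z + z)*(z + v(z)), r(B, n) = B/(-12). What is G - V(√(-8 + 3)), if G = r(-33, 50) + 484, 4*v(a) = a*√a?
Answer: 1987/4 - 5*I*5^(¼)*I^(3/2)/2 ≈ 499.39 + 2.6434*I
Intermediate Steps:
v(a) = a^(3/2)/4 (v(a) = (a*√a)/4 = a^(3/2)/4)
r(B, n) = -B/12 (r(B, n) = B*(-1/12) = -B/12)
V(z) = 2*z*(z + z^(3/2)/4) (V(z) = (z + z)*(z + z^(3/2)/4) = (2*z)*(z + z^(3/2)/4) = 2*z*(z + z^(3/2)/4))
G = 1947/4 (G = -1/12*(-33) + 484 = 11/4 + 484 = 1947/4 ≈ 486.75)
G - V(√(-8 + 3)) = 1947/4 - √(-8 + 3)*((√(-8 + 3))^(3/2) + 4*√(-8 + 3))/2 = 1947/4 - √(-5)*((√(-5))^(3/2) + 4*√(-5))/2 = 1947/4 - I*√5*((I*√5)^(3/2) + 4*(I*√5))/2 = 1947/4 - I*√5*(5^(¾)*I^(3/2) + 4*I*√5)/2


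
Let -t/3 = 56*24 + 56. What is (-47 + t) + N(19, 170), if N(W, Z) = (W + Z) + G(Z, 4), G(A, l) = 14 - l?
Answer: -4048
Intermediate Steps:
N(W, Z) = 10 + W + Z (N(W, Z) = (W + Z) + (14 - 1*4) = (W + Z) + (14 - 4) = (W + Z) + 10 = 10 + W + Z)
t = -4200 (t = -3*(56*24 + 56) = -3*(1344 + 56) = -3*1400 = -4200)
(-47 + t) + N(19, 170) = (-47 - 4200) + (10 + 19 + 170) = -4247 + 199 = -4048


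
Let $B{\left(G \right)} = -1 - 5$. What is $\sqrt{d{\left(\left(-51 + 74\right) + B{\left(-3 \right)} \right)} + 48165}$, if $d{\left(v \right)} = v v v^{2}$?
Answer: $\sqrt{131686} \approx 362.89$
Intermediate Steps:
$B{\left(G \right)} = -6$ ($B{\left(G \right)} = -1 - 5 = -6$)
$d{\left(v \right)} = v^{4}$ ($d{\left(v \right)} = v^{2} v^{2} = v^{4}$)
$\sqrt{d{\left(\left(-51 + 74\right) + B{\left(-3 \right)} \right)} + 48165} = \sqrt{\left(\left(-51 + 74\right) - 6\right)^{4} + 48165} = \sqrt{\left(23 - 6\right)^{4} + 48165} = \sqrt{17^{4} + 48165} = \sqrt{83521 + 48165} = \sqrt{131686}$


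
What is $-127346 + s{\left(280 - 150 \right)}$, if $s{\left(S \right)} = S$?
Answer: $-127216$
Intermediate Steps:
$-127346 + s{\left(280 - 150 \right)} = -127346 + \left(280 - 150\right) = -127346 + 130 = -127216$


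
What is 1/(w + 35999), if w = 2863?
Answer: 1/38862 ≈ 2.5732e-5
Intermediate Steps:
1/(w + 35999) = 1/(2863 + 35999) = 1/38862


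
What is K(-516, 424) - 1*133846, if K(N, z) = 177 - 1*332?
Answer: -134001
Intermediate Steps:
K(N, z) = -155 (K(N, z) = 177 - 332 = -155)
K(-516, 424) - 1*133846 = -155 - 1*133846 = -155 - 133846 = -134001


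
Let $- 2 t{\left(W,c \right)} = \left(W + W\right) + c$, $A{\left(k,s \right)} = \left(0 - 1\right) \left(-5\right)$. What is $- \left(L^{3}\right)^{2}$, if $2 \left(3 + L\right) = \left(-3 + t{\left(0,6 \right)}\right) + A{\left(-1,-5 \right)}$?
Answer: $- \frac{117649}{64} \approx -1838.3$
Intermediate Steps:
$A{\left(k,s \right)} = 5$ ($A{\left(k,s \right)} = \left(-1\right) \left(-5\right) = 5$)
$t{\left(W,c \right)} = - W - \frac{c}{2}$ ($t{\left(W,c \right)} = - \frac{\left(W + W\right) + c}{2} = - \frac{2 W + c}{2} = - \frac{c + 2 W}{2} = - W - \frac{c}{2}$)
$L = - \frac{7}{2}$ ($L = -3 + \frac{\left(-3 - 3\right) + 5}{2} = -3 + \frac{-6 + 5}{2} = -3 + \frac{1}{2} \left(-1\right) = -3 - \frac{1}{2} = - \frac{7}{2} \approx -3.5$)
$- \left(L^{3}\right)^{2} = - \left(\left(- \frac{7}{2}\right)^{3}\right)^{2} = - \left(- \frac{343}{8}\right)^{2} = \left(-1\right) \frac{117649}{64} = - \frac{117649}{64}$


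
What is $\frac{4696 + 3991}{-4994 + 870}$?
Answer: $- \frac{8687}{4124} \approx -2.1064$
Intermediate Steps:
$\frac{4696 + 3991}{-4994 + 870} = \frac{8687}{-4124} = 8687 \left(- \frac{1}{4124}\right) = - \frac{8687}{4124}$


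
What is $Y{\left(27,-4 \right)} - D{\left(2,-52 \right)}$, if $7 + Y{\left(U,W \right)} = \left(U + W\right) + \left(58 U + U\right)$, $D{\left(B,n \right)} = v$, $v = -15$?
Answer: $1624$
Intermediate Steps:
$D{\left(B,n \right)} = -15$
$Y{\left(U,W \right)} = -7 + W + 60 U$ ($Y{\left(U,W \right)} = -7 + \left(\left(U + W\right) + \left(58 U + U\right)\right) = -7 + \left(\left(U + W\right) + 59 U\right) = -7 + \left(W + 60 U\right) = -7 + W + 60 U$)
$Y{\left(27,-4 \right)} - D{\left(2,-52 \right)} = \left(-7 - 4 + 60 \cdot 27\right) - -15 = \left(-7 - 4 + 1620\right) + 15 = 1609 + 15 = 1624$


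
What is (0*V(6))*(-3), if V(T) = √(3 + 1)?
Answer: 0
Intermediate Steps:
V(T) = 2 (V(T) = √4 = 2)
(0*V(6))*(-3) = (0*2)*(-3) = 0*(-3) = 0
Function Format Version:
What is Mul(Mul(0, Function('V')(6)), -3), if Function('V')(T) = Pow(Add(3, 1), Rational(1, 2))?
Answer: 0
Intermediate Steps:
Function('V')(T) = 2 (Function('V')(T) = Pow(4, Rational(1, 2)) = 2)
Mul(Mul(0, Function('V')(6)), -3) = Mul(Mul(0, 2), -3) = Mul(0, -3) = 0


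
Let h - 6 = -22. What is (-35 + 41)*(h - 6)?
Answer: -132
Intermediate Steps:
h = -16 (h = 6 - 22 = -16)
(-35 + 41)*(h - 6) = (-35 + 41)*(-16 - 6) = 6*(-22) = -132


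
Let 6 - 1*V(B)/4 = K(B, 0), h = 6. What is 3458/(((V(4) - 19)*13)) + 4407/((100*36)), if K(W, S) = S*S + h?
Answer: -15331/1200 ≈ -12.776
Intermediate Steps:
K(W, S) = 6 + S**2 (K(W, S) = S*S + 6 = S**2 + 6 = 6 + S**2)
V(B) = 0 (V(B) = 24 - 4*(6 + 0**2) = 24 - 4*(6 + 0) = 24 - 4*6 = 24 - 24 = 0)
3458/(((V(4) - 19)*13)) + 4407/((100*36)) = 3458/(((0 - 19)*13)) + 4407/((100*36)) = 3458/((-19*13)) + 4407/3600 = 3458/(-247) + 4407*(1/3600) = 3458*(-1/247) + 1469/1200 = -14 + 1469/1200 = -15331/1200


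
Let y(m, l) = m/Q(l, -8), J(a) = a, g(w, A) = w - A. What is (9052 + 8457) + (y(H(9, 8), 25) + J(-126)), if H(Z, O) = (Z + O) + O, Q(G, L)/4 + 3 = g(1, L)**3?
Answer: 50480257/2904 ≈ 17383.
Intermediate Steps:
Q(G, L) = -12 + 4*(1 - L)**3
H(Z, O) = Z + 2*O (H(Z, O) = (O + Z) + O = Z + 2*O)
y(m, l) = m/2904 (y(m, l) = m/(-12 - 4*(-1 - 8)**3) = m/(-12 - 4*(-9)**3) = m/(-12 - 4*(-729)) = m/(-12 + 2916) = m/2904)
(9052 + 8457) + (y(H(9, 8), 25) + J(-126)) = (9052 + 8457) + ((9 + 2*8)/2904 - 126) = 17509 + ((9 + 16)/2904 - 126) = 17509 + ((1/2904)*25 - 126) = 17509 + (25/2904 - 126) = 17509 - 365879/2904 = 50480257/2904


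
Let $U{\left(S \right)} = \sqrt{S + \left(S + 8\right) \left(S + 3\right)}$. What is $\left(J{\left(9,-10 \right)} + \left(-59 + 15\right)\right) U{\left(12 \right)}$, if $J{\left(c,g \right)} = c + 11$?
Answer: $- 48 \sqrt{78} \approx -423.92$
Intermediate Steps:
$J{\left(c,g \right)} = 11 + c$
$U{\left(S \right)} = \sqrt{S + \left(3 + S\right) \left(8 + S\right)}$ ($U{\left(S \right)} = \sqrt{S + \left(8 + S\right) \left(3 + S\right)} = \sqrt{S + \left(3 + S\right) \left(8 + S\right)}$)
$\left(J{\left(9,-10 \right)} + \left(-59 + 15\right)\right) U{\left(12 \right)} = \left(\left(11 + 9\right) + \left(-59 + 15\right)\right) \sqrt{24 + 12^{2} + 12 \cdot 12} = \left(20 - 44\right) \sqrt{24 + 144 + 144} = - 24 \sqrt{312} = - 24 \cdot 2 \sqrt{78} = - 48 \sqrt{78}$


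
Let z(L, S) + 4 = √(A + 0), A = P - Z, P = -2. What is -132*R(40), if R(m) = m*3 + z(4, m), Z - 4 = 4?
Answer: -15312 - 132*I*√10 ≈ -15312.0 - 417.42*I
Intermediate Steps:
Z = 8 (Z = 4 + 4 = 8)
A = -10 (A = -2 - 1*8 = -2 - 8 = -10)
z(L, S) = -4 + I*√10 (z(L, S) = -4 + √(-10 + 0) = -4 + √(-10) = -4 + I*√10)
R(m) = -4 + 3*m + I*√10 (R(m) = m*3 + (-4 + I*√10) = 3*m + (-4 + I*√10) = -4 + 3*m + I*√10)
-132*R(40) = -132*(-4 + 3*40 + I*√10) = -132*(-4 + 120 + I*√10) = -132*(116 + I*√10) = -15312 - 132*I*√10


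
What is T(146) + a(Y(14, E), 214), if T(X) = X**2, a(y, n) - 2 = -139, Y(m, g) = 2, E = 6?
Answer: 21179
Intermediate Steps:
a(y, n) = -137 (a(y, n) = 2 - 139 = -137)
T(146) + a(Y(14, E), 214) = 146**2 - 137 = 21316 - 137 = 21179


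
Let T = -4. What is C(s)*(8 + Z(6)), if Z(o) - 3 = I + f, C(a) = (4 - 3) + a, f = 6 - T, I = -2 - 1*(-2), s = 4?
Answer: 105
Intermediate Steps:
I = 0 (I = -2 + 2 = 0)
f = 10 (f = 6 - 1*(-4) = 6 + 4 = 10)
C(a) = 1 + a
Z(o) = 13 (Z(o) = 3 + (0 + 10) = 3 + 10 = 13)
C(s)*(8 + Z(6)) = (1 + 4)*(8 + 13) = 5*21 = 105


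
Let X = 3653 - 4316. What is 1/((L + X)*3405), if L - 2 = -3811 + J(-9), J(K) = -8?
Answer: -1/15254400 ≈ -6.5555e-8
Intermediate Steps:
X = -663
L = -3817 (L = 2 + (-3811 - 8) = 2 - 3819 = -3817)
1/((L + X)*3405) = 1/(-3817 - 663*3405) = (1/3405)/(-4480) = -1/4480*1/3405 = -1/15254400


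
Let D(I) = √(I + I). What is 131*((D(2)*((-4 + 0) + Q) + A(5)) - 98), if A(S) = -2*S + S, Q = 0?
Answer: -14541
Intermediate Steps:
A(S) = -S
D(I) = √2*√I (D(I) = √(2*I) = √2*√I)
131*((D(2)*((-4 + 0) + Q) + A(5)) - 98) = 131*(((√2*√2)*((-4 + 0) + 0) - 1*5) - 98) = 131*((2*(-4 + 0) - 5) - 98) = 131*((2*(-4) - 5) - 98) = 131*((-8 - 5) - 98) = 131*(-13 - 98) = 131*(-111) = -14541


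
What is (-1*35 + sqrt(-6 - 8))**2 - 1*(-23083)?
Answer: 24294 - 70*I*sqrt(14) ≈ 24294.0 - 261.92*I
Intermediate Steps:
(-1*35 + sqrt(-6 - 8))**2 - 1*(-23083) = (-35 + sqrt(-14))**2 + 23083 = (-35 + I*sqrt(14))**2 + 23083 = 23083 + (-35 + I*sqrt(14))**2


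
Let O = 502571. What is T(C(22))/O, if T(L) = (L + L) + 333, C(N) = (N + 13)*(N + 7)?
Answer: 139/29563 ≈ 0.0047018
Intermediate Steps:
C(N) = (7 + N)*(13 + N) (C(N) = (13 + N)*(7 + N) = (7 + N)*(13 + N))
T(L) = 333 + 2*L (T(L) = 2*L + 333 = 333 + 2*L)
T(C(22))/O = (333 + 2*(91 + 22**2 + 20*22))/502571 = (333 + 2*(91 + 484 + 440))*(1/502571) = (333 + 2*1015)*(1/502571) = (333 + 2030)*(1/502571) = 2363*(1/502571) = 139/29563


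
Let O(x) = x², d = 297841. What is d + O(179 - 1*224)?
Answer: 299866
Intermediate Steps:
d + O(179 - 1*224) = 297841 + (179 - 1*224)² = 297841 + (179 - 224)² = 297841 + (-45)² = 297841 + 2025 = 299866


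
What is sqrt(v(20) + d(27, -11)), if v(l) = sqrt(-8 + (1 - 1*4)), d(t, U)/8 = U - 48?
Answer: sqrt(-472 + I*sqrt(11)) ≈ 0.07633 + 21.726*I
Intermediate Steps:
d(t, U) = -384 + 8*U (d(t, U) = 8*(U - 48) = 8*(-48 + U) = -384 + 8*U)
v(l) = I*sqrt(11) (v(l) = sqrt(-8 + (1 - 4)) = sqrt(-8 - 3) = sqrt(-11) = I*sqrt(11))
sqrt(v(20) + d(27, -11)) = sqrt(I*sqrt(11) + (-384 + 8*(-11))) = sqrt(I*sqrt(11) + (-384 - 88)) = sqrt(I*sqrt(11) - 472) = sqrt(-472 + I*sqrt(11))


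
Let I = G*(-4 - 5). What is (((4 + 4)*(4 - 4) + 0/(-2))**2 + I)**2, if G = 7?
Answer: 3969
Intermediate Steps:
I = -63 (I = 7*(-4 - 5) = 7*(-9) = -63)
(((4 + 4)*(4 - 4) + 0/(-2))**2 + I)**2 = (((4 + 4)*(4 - 4) + 0/(-2))**2 - 63)**2 = ((8*0 + 0*(-1/2))**2 - 63)**2 = ((0 + 0)**2 - 63)**2 = (0**2 - 63)**2 = (0 - 63)**2 = (-63)**2 = 3969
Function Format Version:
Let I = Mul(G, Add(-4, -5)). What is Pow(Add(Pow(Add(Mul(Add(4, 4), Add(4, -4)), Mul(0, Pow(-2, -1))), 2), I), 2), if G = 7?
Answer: 3969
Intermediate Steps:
I = -63 (I = Mul(7, Add(-4, -5)) = Mul(7, -9) = -63)
Pow(Add(Pow(Add(Mul(Add(4, 4), Add(4, -4)), Mul(0, Pow(-2, -1))), 2), I), 2) = Pow(Add(Pow(Add(Mul(Add(4, 4), Add(4, -4)), Mul(0, Pow(-2, -1))), 2), -63), 2) = Pow(Add(Pow(Add(Mul(8, 0), Mul(0, Rational(-1, 2))), 2), -63), 2) = Pow(Add(Pow(Add(0, 0), 2), -63), 2) = Pow(Add(Pow(0, 2), -63), 2) = Pow(Add(0, -63), 2) = Pow(-63, 2) = 3969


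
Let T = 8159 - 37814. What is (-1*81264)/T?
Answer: 27088/9885 ≈ 2.7403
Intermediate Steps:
T = -29655
(-1*81264)/T = -1*81264/(-29655) = -81264*(-1/29655) = 27088/9885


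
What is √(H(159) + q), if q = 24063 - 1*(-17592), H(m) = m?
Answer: 3*√4646 ≈ 204.48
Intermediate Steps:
q = 41655 (q = 24063 + 17592 = 41655)
√(H(159) + q) = √(159 + 41655) = √41814 = 3*√4646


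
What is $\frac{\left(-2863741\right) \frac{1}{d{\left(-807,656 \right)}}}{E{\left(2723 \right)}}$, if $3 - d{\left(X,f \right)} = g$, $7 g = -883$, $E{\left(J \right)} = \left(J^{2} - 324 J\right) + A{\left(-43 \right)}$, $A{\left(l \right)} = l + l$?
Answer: $- \frac{20046187}{5905281464} \approx -0.0033946$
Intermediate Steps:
$A{\left(l \right)} = 2 l$
$E{\left(J \right)} = -86 + J^{2} - 324 J$ ($E{\left(J \right)} = \left(J^{2} - 324 J\right) + 2 \left(-43\right) = \left(J^{2} - 324 J\right) - 86 = -86 + J^{2} - 324 J$)
$g = - \frac{883}{7}$ ($g = \frac{1}{7} \left(-883\right) = - \frac{883}{7} \approx -126.14$)
$d{\left(X,f \right)} = \frac{904}{7}$ ($d{\left(X,f \right)} = 3 - - \frac{883}{7} = 3 + \frac{883}{7} = \frac{904}{7}$)
$\frac{\left(-2863741\right) \frac{1}{d{\left(-807,656 \right)}}}{E{\left(2723 \right)}} = \frac{\left(-2863741\right) \frac{1}{\frac{904}{7}}}{-86 + 2723^{2} - 882252} = \frac{\left(-2863741\right) \frac{7}{904}}{-86 + 7414729 - 882252} = - \frac{20046187}{904 \cdot 6532391} = \left(- \frac{20046187}{904}\right) \frac{1}{6532391} = - \frac{20046187}{5905281464}$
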